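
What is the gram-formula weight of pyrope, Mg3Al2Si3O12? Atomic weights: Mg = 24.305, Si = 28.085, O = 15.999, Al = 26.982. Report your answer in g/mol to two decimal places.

Mg: 3 × 24.305 = 72.9150
Al: 2 × 26.982 = 53.9640
Si: 3 × 28.085 = 84.2550
O: 12 × 15.999 = 191.9880
Summing the contributions gives the formula mass.

403.12 g/mol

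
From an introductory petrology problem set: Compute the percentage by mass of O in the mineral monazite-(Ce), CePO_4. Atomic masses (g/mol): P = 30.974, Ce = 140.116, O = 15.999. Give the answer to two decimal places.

M(CePO_4) = 235.086 g/mol.
O contributes 4 × 15.999 = 63.996 g per mole.
63.996/235.086 = 0.2722 → 27.22%.

27.22 mass %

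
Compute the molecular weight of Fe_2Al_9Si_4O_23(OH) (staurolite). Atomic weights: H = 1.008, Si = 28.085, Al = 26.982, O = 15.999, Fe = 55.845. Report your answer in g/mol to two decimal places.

Fe: 2 × 55.845 = 111.6900
Al: 9 × 26.982 = 242.8380
Si: 4 × 28.085 = 112.3400
O: 24 × 15.999 = 383.9760
H: 1 × 1.008 = 1.0080
Summing the contributions gives the formula mass.

851.85 g/mol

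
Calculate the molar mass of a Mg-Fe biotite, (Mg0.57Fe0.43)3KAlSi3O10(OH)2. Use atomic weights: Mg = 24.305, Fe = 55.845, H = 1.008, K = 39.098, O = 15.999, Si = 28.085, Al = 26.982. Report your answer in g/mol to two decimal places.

457.94 g/mol

M = 1.71(24.305) + 1.29(55.845) + 1(39.098) + 1(26.982) + 3(28.085) + 12(15.999) + 2(1.008)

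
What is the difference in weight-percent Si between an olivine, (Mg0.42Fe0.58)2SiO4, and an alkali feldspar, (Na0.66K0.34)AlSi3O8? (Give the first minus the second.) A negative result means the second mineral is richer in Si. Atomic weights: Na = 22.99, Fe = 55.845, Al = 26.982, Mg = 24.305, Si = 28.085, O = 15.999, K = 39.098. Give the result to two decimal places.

-15.63 percentage points

First mineral: 28.085 g Si in 177.277 g formula = 15.84 wt% Si.
Second mineral: 84.255 g Si in 267.696 g formula = 31.47 wt% Si.
15.84% − 31.47% gives a difference of -15.63 percentage points.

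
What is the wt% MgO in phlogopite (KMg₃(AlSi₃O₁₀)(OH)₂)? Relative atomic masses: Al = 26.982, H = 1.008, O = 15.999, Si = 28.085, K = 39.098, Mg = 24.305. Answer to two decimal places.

Molar mass of KMg₃(AlSi₃O₁₀)(OH)₂ = 1×39.098 + 3×24.305 + 1×26.982 + 3×28.085 + 12×15.999 + 2×1.008 = 417.254 g/mol.
Each formula unit contains 3 Mg, equivalent to 3/1 = 3.0000 mol MgO.
M(MgO) = 1×24.305 + 1×15.999 = 40.304 g/mol.
Mass of MgO per formula unit = 3.0000 × 40.304 = 120.912 g.
MgO wt% = 120.912 / 417.254 × 100 = 28.98%.

28.98 wt%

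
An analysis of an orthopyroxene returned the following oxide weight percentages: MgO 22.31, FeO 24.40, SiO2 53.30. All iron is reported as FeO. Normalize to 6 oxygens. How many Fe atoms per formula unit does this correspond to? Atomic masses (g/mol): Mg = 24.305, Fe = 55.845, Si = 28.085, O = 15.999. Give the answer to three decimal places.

MgO: 22.31/40.304 = 0.55354 mol → 0.55354 mol Mg, 0.55354 mol O.
FeO: 24.40/71.844 = 0.33962 mol → 0.33962 mol Fe, 0.33962 mol O.
SiO2: 53.30/60.083 = 0.88711 mol → 0.88711 mol Si, 1.77422 mol O.
Total oxygen = 2.66738 mol. Normalization factor = 6/2.66738 = 2.24940.
Fe per 6 O = 0.33962 × 2.24940 = 0.764.

0.764 Fe apfu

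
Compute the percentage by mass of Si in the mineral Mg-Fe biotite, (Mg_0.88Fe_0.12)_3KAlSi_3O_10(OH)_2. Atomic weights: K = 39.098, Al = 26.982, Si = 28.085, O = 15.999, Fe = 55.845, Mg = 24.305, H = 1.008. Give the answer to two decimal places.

19.66 wt%

Formula mass = 2.64×24.305 + 0.36×55.845 + 1×39.098 + 1×26.982 + 3×28.085 + 12×15.999 + 2×1.008 = 428.608 g/mol, of which 84.255 g is Si.
So Si makes up 84.255/428.608 = 0.1966 of the mass, i.e. 19.66%.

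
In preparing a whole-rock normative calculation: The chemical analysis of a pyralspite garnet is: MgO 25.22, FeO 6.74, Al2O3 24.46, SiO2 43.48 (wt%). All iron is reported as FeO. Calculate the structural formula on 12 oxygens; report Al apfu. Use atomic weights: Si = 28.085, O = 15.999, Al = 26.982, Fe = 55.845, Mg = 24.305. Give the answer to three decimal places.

MgO: 25.22/40.304 = 0.62574 mol → 0.62574 mol Mg, 0.62574 mol O.
FeO: 6.74/71.844 = 0.09381 mol → 0.09381 mol Fe, 0.09381 mol O.
Al2O3: 24.46/101.961 = 0.23990 mol → 0.47980 mol Al, 0.71970 mol O.
SiO2: 43.48/60.083 = 0.72367 mol → 0.72367 mol Si, 1.44734 mol O.
Total oxygen = 2.88659 mol. Normalization factor = 12/2.88659 = 4.15715.
Al per 12 O = 0.47980 × 4.15715 = 1.995.

1.995 Al apfu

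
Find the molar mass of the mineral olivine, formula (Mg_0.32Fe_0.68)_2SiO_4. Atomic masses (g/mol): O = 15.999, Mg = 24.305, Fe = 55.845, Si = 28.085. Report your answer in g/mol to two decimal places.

183.59 g/mol

M = 0.64(24.305) + 1.36(55.845) + 1(28.085) + 4(15.999)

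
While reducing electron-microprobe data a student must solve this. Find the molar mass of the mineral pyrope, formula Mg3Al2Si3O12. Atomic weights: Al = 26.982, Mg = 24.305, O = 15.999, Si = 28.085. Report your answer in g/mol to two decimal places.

403.12 g/mol

M = 3·24.305 + 2·26.982 + 3·28.085 + 12·15.999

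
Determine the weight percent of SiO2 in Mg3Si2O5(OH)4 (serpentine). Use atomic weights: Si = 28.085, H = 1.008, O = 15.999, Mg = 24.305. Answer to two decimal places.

43.36 wt%

M(Mg3Si2O5(OH)4) = 277.108 g/mol; M(SiO2) = 60.083 g/mol.
Moles SiO2 per formula unit = 2 Si ÷ 1 = 2.0000.
SiO2 fraction = (2.0000 × 60.083) / 277.108 = 120.166/277.108 = 0.4336.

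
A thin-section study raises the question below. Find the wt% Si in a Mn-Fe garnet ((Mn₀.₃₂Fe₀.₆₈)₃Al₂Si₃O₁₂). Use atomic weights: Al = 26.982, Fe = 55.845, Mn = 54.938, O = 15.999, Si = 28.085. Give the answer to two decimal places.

M((Mn₀.₃₂Fe₀.₆₈)₃Al₂Si₃O₁₂) = 496.871 g/mol.
Si contributes 3 × 28.085 = 84.255 g per mole.
84.255/496.871 = 0.1696 → 16.96%.

16.96 wt%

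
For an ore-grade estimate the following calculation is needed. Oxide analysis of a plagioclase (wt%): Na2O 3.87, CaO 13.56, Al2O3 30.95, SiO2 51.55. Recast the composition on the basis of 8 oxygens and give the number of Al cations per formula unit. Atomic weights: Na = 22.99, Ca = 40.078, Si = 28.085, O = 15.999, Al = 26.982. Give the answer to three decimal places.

1.657 Al apfu

Na2O: 3.87/61.979 = 0.06244 mol → 0.12488 mol Na, 0.06244 mol O.
CaO: 13.56/56.077 = 0.24181 mol → 0.24181 mol Ca, 0.24181 mol O.
Al2O3: 30.95/101.961 = 0.30355 mol → 0.60710 mol Al, 0.91065 mol O.
SiO2: 51.55/60.083 = 0.85798 mol → 0.85798 mol Si, 1.71596 mol O.
Total oxygen = 2.93086 mol. Normalization factor = 8/2.93086 = 2.72957.
Al per 8 O = 0.60710 × 2.72957 = 1.657.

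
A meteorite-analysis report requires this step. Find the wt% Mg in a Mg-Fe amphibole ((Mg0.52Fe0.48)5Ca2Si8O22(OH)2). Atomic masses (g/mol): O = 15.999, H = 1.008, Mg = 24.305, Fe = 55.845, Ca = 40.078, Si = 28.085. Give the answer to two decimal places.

Molar mass of (Mg0.52Fe0.48)5Ca2Si8O22(OH)2: 2.60*24.305 + 2.40*55.845 + 2*40.078 + 8*28.085 + 24*15.999 + 2*1.008 = 888.049 g/mol.
Mass of Mg per formula unit: 2.60 × 24.305 = 63.193 g.
Weight fraction Mg = 63.193 / 888.049 = 0.0712.

7.12 weight percent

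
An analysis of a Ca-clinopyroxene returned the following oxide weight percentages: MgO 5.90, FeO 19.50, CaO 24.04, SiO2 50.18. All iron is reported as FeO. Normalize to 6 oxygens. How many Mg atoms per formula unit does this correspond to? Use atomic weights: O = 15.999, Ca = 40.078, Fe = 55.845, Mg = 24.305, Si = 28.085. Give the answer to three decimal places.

5.90 wt% MgO ÷ 40.304 g/mol = 0.14639 mol, giving 0.14639 Mg and 0.14639 O.
19.50 wt% FeO ÷ 71.844 g/mol = 0.27142 mol, giving 0.27142 Fe and 0.27142 O.
24.04 wt% CaO ÷ 56.077 g/mol = 0.42870 mol, giving 0.42870 Ca and 0.42870 O.
50.18 wt% SiO2 ÷ 60.083 g/mol = 0.83518 mol, giving 0.83518 Si and 1.67036 O.
Oxygen sums to 2.51687; scaling by 6/2.51687 = 2.38391 puts the formula on 6 O.
Mg: 0.14639 × 2.38391 = 0.349 atoms per formula unit.

0.349 Mg apfu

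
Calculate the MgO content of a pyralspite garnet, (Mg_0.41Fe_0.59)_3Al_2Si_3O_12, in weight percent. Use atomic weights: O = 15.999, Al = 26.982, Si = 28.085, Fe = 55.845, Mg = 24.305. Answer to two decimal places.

10.80 wt%

M((Mg_0.41Fe_0.59)_3Al_2Si_3O_12) = 458.948 g/mol; M(MgO) = 40.304 g/mol.
Moles MgO per formula unit = 1.23 Mg ÷ 1 = 1.2300.
MgO fraction = (1.2300 × 40.304) / 458.948 = 49.574/458.948 = 0.1080.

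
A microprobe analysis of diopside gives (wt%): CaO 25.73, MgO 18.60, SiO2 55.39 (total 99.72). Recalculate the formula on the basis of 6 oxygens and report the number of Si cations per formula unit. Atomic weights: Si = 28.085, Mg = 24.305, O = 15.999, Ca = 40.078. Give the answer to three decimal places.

2.001 Si apfu

CaO: 25.73/56.077 = 0.45883 mol → 0.45883 mol Ca, 0.45883 mol O.
MgO: 18.60/40.304 = 0.46149 mol → 0.46149 mol Mg, 0.46149 mol O.
SiO2: 55.39/60.083 = 0.92189 mol → 0.92189 mol Si, 1.84378 mol O.
Total oxygen = 2.76410 mol. Normalization factor = 6/2.76410 = 2.17069.
Si per 6 O = 0.92189 × 2.17069 = 2.001.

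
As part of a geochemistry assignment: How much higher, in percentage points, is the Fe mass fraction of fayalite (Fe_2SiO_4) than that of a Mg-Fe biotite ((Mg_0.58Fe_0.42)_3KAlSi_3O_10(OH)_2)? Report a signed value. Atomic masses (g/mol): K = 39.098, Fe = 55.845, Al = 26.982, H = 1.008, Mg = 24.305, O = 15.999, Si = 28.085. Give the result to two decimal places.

39.41 percentage points

M(Fe_2SiO_4) = 203.771 g/mol, so wt% Fe = 111.690/203.771 × 100 = 54.81%.
M((Mg_0.58Fe_0.42)_3KAlSi_3O_10(OH)_2) = 456.994 g/mol, so wt% Fe = 70.365/456.994 × 100 = 15.40%.
54.81 − 15.40 = 39.41 pp.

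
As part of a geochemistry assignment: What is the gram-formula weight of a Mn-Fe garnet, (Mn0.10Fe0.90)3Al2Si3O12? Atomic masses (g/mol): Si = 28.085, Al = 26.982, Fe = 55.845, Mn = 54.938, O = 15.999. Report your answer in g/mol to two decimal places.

497.47 g/mol

M = 0.30×54.938 + 2.70×55.845 + 2×26.982 + 3×28.085 + 12×15.999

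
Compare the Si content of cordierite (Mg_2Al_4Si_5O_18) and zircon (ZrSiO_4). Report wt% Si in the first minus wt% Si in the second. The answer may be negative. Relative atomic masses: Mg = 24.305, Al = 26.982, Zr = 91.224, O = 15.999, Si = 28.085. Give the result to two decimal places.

8.69 percentage points

Si in Mg_2Al_4Si_5O_18: molar mass 584.945 g/mol; 5×28.085 = 140.425 g → 24.01 wt%.
Si in ZrSiO_4: molar mass 183.305 g/mol; 1×28.085 = 28.085 g → 15.32 wt%.
Difference = 24.01 − 15.32 = 8.69 percentage points.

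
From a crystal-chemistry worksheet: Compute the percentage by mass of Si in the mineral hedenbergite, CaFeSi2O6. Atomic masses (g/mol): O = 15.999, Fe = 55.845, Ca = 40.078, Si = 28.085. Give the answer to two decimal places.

22.64 weight percent

Formula mass = 1×40.078 + 1×55.845 + 2×28.085 + 6×15.999 = 248.087 g/mol, of which 56.170 g is Si.
So Si makes up 56.170/248.087 = 0.2264 of the mass, i.e. 22.64%.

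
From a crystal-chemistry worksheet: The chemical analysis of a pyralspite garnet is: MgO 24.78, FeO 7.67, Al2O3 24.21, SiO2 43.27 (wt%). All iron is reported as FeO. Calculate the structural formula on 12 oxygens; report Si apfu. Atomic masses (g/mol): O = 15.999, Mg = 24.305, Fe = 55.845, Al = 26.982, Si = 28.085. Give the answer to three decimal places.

3.007 Si apfu

MgO: 24.78/40.304 = 0.61483 mol → 0.61483 mol Mg, 0.61483 mol O.
FeO: 7.67/71.844 = 0.10676 mol → 0.10676 mol Fe, 0.10676 mol O.
Al2O3: 24.21/101.961 = 0.23744 mol → 0.47488 mol Al, 0.71232 mol O.
SiO2: 43.27/60.083 = 0.72017 mol → 0.72017 mol Si, 1.44034 mol O.
Total oxygen = 2.87425 mol. Normalization factor = 12/2.87425 = 4.17500.
Si per 12 O = 0.72017 × 4.17500 = 3.007.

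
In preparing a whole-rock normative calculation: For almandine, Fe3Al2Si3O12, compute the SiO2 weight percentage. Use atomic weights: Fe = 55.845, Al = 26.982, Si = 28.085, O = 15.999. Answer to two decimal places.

M(Fe3Al2Si3O12) = 497.742 g/mol; M(SiO2) = 60.083 g/mol.
Moles SiO2 per formula unit = 3 Si ÷ 1 = 3.0000.
SiO2 fraction = (3.0000 × 60.083) / 497.742 = 180.249/497.742 = 0.3621.

36.21 wt%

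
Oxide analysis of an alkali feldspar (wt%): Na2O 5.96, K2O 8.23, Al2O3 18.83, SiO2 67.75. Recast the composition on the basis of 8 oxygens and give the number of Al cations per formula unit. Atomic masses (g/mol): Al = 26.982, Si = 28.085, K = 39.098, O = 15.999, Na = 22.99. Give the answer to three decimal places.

0.987 Al apfu

5.96 wt% Na2O ÷ 61.979 g/mol = 0.09616 mol, giving 0.19232 Na and 0.09616 O.
8.23 wt% K2O ÷ 94.195 g/mol = 0.08737 mol, giving 0.17474 K and 0.08737 O.
18.83 wt% Al2O3 ÷ 101.961 g/mol = 0.18468 mol, giving 0.36936 Al and 0.55404 O.
67.75 wt% SiO2 ÷ 60.083 g/mol = 1.12761 mol, giving 1.12761 Si and 2.25522 O.
Oxygen sums to 2.99279; scaling by 8/2.99279 = 2.67309 puts the formula on 8 O.
Al: 0.36936 × 2.67309 = 0.987 atoms per formula unit.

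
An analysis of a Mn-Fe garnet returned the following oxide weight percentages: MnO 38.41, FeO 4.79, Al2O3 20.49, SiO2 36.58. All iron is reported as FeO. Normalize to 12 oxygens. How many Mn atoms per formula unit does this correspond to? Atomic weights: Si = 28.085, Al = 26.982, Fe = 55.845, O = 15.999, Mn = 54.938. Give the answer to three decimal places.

MnO (M=70.937): mol = 0.54147; Mn = 0.54147, O = 0.54147.
FeO (M=71.844): mol = 0.06667; Fe = 0.06667, O = 0.06667.
Al2O3 (M=101.961): mol = 0.20096; Al = 0.40192, O = 0.60288.
SiO2 (M=60.083): mol = 0.60882; Si = 0.60882, O = 1.21764.
ΣO = 2.42866; factor = 12/ΣO = 4.94100.
Mn apfu = 0.54147 × 4.94100 = 2.675.

2.675 Mn apfu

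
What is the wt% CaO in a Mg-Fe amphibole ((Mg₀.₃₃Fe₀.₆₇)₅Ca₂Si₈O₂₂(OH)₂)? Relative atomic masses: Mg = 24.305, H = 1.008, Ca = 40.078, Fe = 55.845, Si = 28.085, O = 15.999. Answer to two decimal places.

12.22 wt%

M((Mg₀.₃₃Fe₀.₆₇)₅Ca₂Si₈O₂₂(OH)₂) = 918.012 g/mol; M(CaO) = 56.077 g/mol.
Moles CaO per formula unit = 2 Ca ÷ 1 = 2.0000.
CaO fraction = (2.0000 × 56.077) / 918.012 = 112.154/918.012 = 0.1222.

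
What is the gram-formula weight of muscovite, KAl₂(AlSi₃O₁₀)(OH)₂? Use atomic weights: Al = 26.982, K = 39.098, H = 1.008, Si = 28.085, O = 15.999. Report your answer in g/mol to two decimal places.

398.30 g/mol

The formula mass is the sum 1·39.098 + 3·26.982 + 3·28.085 + 12·15.999 + 2·1.008.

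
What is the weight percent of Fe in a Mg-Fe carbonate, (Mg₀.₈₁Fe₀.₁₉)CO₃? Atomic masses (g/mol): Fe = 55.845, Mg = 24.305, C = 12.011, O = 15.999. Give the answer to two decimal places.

11.75 weight percent

M((Mg₀.₈₁Fe₀.₁₉)CO₃) = 90.306 g/mol.
Fe contributes 0.19 × 55.845 = 10.611 g per mole.
10.611/90.306 = 0.1175 → 11.75%.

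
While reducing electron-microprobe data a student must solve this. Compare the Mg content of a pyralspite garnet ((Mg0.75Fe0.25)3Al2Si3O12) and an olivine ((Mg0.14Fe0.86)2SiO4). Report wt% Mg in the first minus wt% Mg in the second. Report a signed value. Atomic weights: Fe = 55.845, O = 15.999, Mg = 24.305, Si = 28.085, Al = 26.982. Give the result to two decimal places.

9.32 percentage points

M((Mg0.75Fe0.25)3Al2Si3O12) = 426.777 g/mol, so wt% Mg = 54.686/426.777 × 100 = 12.81%.
M((Mg0.14Fe0.86)2SiO4) = 194.940 g/mol, so wt% Mg = 6.805/194.940 × 100 = 3.49%.
12.81 − 3.49 = 9.32 pp.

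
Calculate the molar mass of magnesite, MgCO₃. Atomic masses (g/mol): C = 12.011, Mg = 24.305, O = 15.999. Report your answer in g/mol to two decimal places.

84.31 g/mol

The formula mass is the sum 1·24.305 + 1·12.011 + 3·15.999.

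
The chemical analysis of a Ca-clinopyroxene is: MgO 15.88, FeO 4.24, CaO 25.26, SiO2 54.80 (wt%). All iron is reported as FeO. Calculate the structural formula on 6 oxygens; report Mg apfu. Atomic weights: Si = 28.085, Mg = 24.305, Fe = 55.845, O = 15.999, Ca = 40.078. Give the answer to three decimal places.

0.867 Mg apfu

MgO: 15.88/40.304 = 0.39401 mol → 0.39401 mol Mg, 0.39401 mol O.
FeO: 4.24/71.844 = 0.05902 mol → 0.05902 mol Fe, 0.05902 mol O.
CaO: 25.26/56.077 = 0.45045 mol → 0.45045 mol Ca, 0.45045 mol O.
SiO2: 54.80/60.083 = 0.91207 mol → 0.91207 mol Si, 1.82414 mol O.
Total oxygen = 2.72762 mol. Normalization factor = 6/2.72762 = 2.19972.
Mg per 6 O = 0.39401 × 2.19972 = 0.867.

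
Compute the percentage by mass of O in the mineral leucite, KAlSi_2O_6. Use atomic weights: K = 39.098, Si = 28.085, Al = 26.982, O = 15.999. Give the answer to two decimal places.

43.98 wt%

M(KAlSi_2O_6) = 218.244 g/mol.
O contributes 6 × 15.999 = 95.994 g per mole.
95.994/218.244 = 0.4398 → 43.98%.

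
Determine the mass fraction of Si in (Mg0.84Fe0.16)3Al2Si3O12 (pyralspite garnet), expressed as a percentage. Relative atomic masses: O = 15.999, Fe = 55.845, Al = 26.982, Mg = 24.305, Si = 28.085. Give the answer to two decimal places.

Formula mass = 2.52×24.305 + 0.48×55.845 + 2×26.982 + 3×28.085 + 12×15.999 = 418.261 g/mol, of which 84.255 g is Si.
So Si makes up 84.255/418.261 = 0.2014 of the mass, i.e. 20.14%.

20.14 wt%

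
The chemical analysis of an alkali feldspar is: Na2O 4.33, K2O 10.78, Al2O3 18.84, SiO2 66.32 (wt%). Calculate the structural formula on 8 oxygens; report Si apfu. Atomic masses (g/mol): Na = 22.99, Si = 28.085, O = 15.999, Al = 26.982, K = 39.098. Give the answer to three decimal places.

Na2O (M=61.979): mol = 0.06986; Na = 0.13972, O = 0.06986.
K2O (M=94.195): mol = 0.11444; K = 0.22888, O = 0.11444.
Al2O3 (M=101.961): mol = 0.18478; Al = 0.36956, O = 0.55434.
SiO2 (M=60.083): mol = 1.10381; Si = 1.10381, O = 2.20762.
ΣO = 2.94626; factor = 8/ΣO = 2.71531.
Si apfu = 1.10381 × 2.71531 = 2.997.

2.997 Si apfu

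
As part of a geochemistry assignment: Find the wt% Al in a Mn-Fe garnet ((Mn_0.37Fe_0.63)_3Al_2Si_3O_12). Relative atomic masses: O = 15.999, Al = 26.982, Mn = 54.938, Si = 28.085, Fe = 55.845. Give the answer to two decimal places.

Molar mass of (Mn_0.37Fe_0.63)_3Al_2Si_3O_12: 1.11·54.938 + 1.89·55.845 + 2·26.982 + 3·28.085 + 12·15.999 = 496.735 g/mol.
Mass of Al per formula unit: 2 × 26.982 = 53.964 g.
Weight fraction Al = 53.964 / 496.735 = 0.1086.

10.86 wt%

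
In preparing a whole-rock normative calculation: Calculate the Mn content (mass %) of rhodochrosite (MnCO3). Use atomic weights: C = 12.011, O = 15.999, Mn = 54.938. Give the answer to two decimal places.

M(MnCO3) = 114.946 g/mol.
Mn contributes 1 × 54.938 = 54.938 g per mole.
54.938/114.946 = 0.4779 → 47.79%.

47.79 mass %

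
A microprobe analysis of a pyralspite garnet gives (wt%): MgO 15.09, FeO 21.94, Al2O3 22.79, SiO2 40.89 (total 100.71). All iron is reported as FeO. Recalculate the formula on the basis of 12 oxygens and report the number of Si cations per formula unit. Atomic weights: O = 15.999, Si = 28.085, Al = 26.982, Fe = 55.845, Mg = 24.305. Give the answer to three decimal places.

MgO: 15.09/40.304 = 0.37440 mol → 0.37440 mol Mg, 0.37440 mol O.
FeO: 21.94/71.844 = 0.30538 mol → 0.30538 mol Fe, 0.30538 mol O.
Al2O3: 22.79/101.961 = 0.22352 mol → 0.44704 mol Al, 0.67056 mol O.
SiO2: 40.89/60.083 = 0.68056 mol → 0.68056 mol Si, 1.36112 mol O.
Total oxygen = 2.71146 mol. Normalization factor = 12/2.71146 = 4.42566.
Si per 12 O = 0.68056 × 4.42566 = 3.012.

3.012 Si apfu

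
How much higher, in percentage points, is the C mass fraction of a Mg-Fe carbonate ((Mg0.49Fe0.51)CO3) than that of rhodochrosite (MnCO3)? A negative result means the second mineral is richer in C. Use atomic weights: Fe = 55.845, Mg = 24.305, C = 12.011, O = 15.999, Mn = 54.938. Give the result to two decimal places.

1.51 percentage points

C in (Mg0.49Fe0.51)CO3: molar mass 100.398 g/mol; 1×12.011 = 12.011 g → 11.96 wt%.
C in MnCO3: molar mass 114.946 g/mol; 1×12.011 = 12.011 g → 10.45 wt%.
Difference = 11.96 − 10.45 = 1.51 percentage points.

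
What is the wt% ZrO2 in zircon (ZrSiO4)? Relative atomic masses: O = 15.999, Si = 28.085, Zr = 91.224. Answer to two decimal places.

Formula mass = 183.305 g/mol.
1 Zr → 1.0000 mol ZrO2 per formula unit; M(ZrO2) = 123.222, so ZrO2 mass = 123.222 g.
123.222/183.305 × 100 = 67.22 wt%.

67.22 wt%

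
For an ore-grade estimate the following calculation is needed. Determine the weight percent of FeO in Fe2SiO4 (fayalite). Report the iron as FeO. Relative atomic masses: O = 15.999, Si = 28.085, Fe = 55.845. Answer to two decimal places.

Molar mass of Fe2SiO4 = 2×55.845 + 1×28.085 + 4×15.999 = 203.771 g/mol.
Each formula unit contains 2 Fe, equivalent to 2/1 = 2.0000 mol FeO.
M(FeO) = 1×55.845 + 1×15.999 = 71.844 g/mol.
Mass of FeO per formula unit = 2.0000 × 71.844 = 143.688 g.
FeO wt% = 143.688 / 203.771 × 100 = 70.51%.

70.51 wt%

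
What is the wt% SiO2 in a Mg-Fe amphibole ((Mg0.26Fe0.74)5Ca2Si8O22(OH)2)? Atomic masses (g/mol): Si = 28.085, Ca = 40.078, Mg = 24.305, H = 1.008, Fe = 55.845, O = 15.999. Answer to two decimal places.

Formula mass = 929.051 g/mol.
8 Si → 8.0000 mol SiO2 per formula unit; M(SiO2) = 60.083, so SiO2 mass = 480.664 g.
480.664/929.051 × 100 = 51.74 wt%.

51.74 wt%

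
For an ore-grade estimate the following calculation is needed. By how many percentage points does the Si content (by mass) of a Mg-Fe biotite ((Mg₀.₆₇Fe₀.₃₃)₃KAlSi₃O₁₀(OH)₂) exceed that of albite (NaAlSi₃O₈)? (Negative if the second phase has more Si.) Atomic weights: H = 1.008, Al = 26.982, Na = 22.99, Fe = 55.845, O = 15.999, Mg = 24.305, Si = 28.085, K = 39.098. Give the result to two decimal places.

-13.34 percentage points

Si in (Mg₀.₆₇Fe₀.₃₃)₃KAlSi₃O₁₀(OH)₂: molar mass 448.479 g/mol; 3×28.085 = 84.255 g → 18.79 wt%.
Si in NaAlSi₃O₈: molar mass 262.219 g/mol; 3×28.085 = 84.255 g → 32.13 wt%.
Difference = 18.79 − 32.13 = -13.34 percentage points.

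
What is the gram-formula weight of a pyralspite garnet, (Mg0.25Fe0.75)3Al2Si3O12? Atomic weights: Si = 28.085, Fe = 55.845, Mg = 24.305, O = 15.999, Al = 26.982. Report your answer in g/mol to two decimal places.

The formula mass is the sum 0.75·24.305 + 2.25·55.845 + 2·26.982 + 3·28.085 + 12·15.999.

474.09 g/mol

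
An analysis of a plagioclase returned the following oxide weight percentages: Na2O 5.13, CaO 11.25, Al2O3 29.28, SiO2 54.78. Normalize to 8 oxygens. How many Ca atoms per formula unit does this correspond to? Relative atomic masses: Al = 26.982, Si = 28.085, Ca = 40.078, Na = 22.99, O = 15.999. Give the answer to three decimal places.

Na2O (M=61.979): mol = 0.08277; Na = 0.16554, O = 0.08277.
CaO (M=56.077): mol = 0.20062; Ca = 0.20062, O = 0.20062.
Al2O3 (M=101.961): mol = 0.28717; Al = 0.57434, O = 0.86151.
SiO2 (M=60.083): mol = 0.91174; Si = 0.91174, O = 1.82348.
ΣO = 2.96838; factor = 8/ΣO = 2.69507.
Ca apfu = 0.20062 × 2.69507 = 0.541.

0.541 Ca apfu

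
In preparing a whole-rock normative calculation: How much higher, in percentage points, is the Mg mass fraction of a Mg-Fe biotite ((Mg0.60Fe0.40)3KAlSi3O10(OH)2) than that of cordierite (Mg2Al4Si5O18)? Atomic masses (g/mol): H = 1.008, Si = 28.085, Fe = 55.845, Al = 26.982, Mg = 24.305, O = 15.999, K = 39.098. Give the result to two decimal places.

First mineral: 43.749 g Mg in 455.102 g formula = 9.61 wt% Mg.
Second mineral: 48.610 g Mg in 584.945 g formula = 8.31 wt% Mg.
9.61% − 8.31% gives a difference of 1.30 percentage points.

1.30 percentage points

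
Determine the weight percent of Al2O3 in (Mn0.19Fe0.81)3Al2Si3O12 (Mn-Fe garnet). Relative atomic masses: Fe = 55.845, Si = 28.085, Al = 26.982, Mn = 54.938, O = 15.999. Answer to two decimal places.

20.51 wt%

M((Mn0.19Fe0.81)3Al2Si3O12) = 497.225 g/mol; M(Al2O3) = 101.961 g/mol.
Moles Al2O3 per formula unit = 2 Al ÷ 2 = 1.0000.
Al2O3 fraction = (1.0000 × 101.961) / 497.225 = 101.961/497.225 = 0.2051.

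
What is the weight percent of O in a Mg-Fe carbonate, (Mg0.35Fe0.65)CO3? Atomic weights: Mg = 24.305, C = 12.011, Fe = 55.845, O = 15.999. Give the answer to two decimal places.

Molar mass of (Mg0.35Fe0.65)CO3: 0.35×24.305 + 0.65×55.845 + 1×12.011 + 3×15.999 = 104.814 g/mol.
Mass of O per formula unit: 3 × 15.999 = 47.997 g.
Weight fraction O = 47.997 / 104.814 = 0.4579.

45.79 wt%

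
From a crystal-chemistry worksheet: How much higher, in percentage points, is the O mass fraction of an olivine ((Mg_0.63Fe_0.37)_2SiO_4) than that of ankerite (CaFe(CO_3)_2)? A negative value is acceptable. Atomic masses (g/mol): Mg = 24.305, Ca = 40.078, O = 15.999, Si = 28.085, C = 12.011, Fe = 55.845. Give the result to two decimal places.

O in (Mg_0.63Fe_0.37)_2SiO_4: molar mass 164.031 g/mol; 4×15.999 = 63.996 g → 39.01 wt%.
O in CaFe(CO_3)_2: molar mass 215.939 g/mol; 6×15.999 = 95.994 g → 44.45 wt%.
Difference = 39.01 − 44.45 = -5.44 percentage points.

-5.44 percentage points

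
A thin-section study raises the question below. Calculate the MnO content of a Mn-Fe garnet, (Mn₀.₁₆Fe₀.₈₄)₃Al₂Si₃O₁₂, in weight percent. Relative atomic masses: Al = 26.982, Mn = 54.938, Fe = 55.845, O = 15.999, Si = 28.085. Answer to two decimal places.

6.85 wt%

M((Mn₀.₁₆Fe₀.₈₄)₃Al₂Si₃O₁₂) = 497.307 g/mol; M(MnO) = 70.937 g/mol.
Moles MnO per formula unit = 0.48 Mn ÷ 1 = 0.4800.
MnO fraction = (0.4800 × 70.937) / 497.307 = 34.050/497.307 = 0.0685.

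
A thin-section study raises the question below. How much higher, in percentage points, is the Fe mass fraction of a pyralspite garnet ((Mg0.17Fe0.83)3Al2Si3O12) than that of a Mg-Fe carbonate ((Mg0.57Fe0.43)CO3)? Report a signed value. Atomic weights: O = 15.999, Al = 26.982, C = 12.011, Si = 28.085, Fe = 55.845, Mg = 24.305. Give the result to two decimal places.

4.34 percentage points

First mineral: 139.054 g Fe in 481.657 g formula = 28.87 wt% Fe.
Second mineral: 24.013 g Fe in 97.875 g formula = 24.53 wt% Fe.
28.87% − 24.53% gives a difference of 4.34 percentage points.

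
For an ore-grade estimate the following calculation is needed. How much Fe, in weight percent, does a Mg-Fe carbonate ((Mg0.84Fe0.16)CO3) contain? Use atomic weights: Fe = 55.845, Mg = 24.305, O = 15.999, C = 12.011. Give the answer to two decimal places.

Formula mass = 0.84·24.305 + 0.16·55.845 + 1·12.011 + 3·15.999 = 89.359 g/mol, of which 8.935 g is Fe.
So Fe makes up 8.935/89.359 = 0.1000 of the mass, i.e. 10.00%.

10.00 weight percent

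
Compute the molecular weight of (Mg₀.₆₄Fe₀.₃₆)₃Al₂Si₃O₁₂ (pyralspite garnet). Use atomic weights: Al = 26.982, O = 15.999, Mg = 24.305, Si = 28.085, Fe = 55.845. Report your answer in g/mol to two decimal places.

437.19 g/mol

The formula mass is the sum 1.92·24.305 + 1.08·55.845 + 2·26.982 + 3·28.085 + 12·15.999.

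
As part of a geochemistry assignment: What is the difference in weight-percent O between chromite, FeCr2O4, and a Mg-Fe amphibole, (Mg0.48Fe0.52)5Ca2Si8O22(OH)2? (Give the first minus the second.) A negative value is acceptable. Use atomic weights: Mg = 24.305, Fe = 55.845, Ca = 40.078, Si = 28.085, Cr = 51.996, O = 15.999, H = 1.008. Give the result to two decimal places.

-14.34 percentage points

First mineral: 63.996 g O in 223.833 g formula = 28.59 wt% O.
Second mineral: 383.976 g O in 894.357 g formula = 42.93 wt% O.
28.59% − 42.93% gives a difference of -14.34 percentage points.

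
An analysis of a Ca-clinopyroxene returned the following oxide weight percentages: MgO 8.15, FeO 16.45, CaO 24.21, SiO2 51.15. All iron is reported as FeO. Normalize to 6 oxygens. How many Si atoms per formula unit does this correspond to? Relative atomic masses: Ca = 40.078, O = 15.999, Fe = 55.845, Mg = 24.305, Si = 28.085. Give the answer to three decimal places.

1.991 Si apfu

MgO: 8.15/40.304 = 0.20221 mol → 0.20221 mol Mg, 0.20221 mol O.
FeO: 16.45/71.844 = 0.22897 mol → 0.22897 mol Fe, 0.22897 mol O.
CaO: 24.21/56.077 = 0.43173 mol → 0.43173 mol Ca, 0.43173 mol O.
SiO2: 51.15/60.083 = 0.85132 mol → 0.85132 mol Si, 1.70264 mol O.
Total oxygen = 2.56555 mol. Normalization factor = 6/2.56555 = 2.33868.
Si per 6 O = 0.85132 × 2.33868 = 1.991.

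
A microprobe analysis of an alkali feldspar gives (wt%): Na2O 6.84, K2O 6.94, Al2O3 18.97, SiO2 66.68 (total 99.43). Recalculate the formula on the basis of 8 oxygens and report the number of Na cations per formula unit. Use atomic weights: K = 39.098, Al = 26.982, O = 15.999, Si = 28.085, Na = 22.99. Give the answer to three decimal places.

Na2O (M=61.979): mol = 0.11036; Na = 0.22072, O = 0.11036.
K2O (M=94.195): mol = 0.07368; K = 0.14736, O = 0.07368.
Al2O3 (M=101.961): mol = 0.18605; Al = 0.37210, O = 0.55815.
SiO2 (M=60.083): mol = 1.10980; Si = 1.10980, O = 2.21960.
ΣO = 2.96179; factor = 8/ΣO = 2.70107.
Na apfu = 0.22072 × 2.70107 = 0.596.

0.596 Na apfu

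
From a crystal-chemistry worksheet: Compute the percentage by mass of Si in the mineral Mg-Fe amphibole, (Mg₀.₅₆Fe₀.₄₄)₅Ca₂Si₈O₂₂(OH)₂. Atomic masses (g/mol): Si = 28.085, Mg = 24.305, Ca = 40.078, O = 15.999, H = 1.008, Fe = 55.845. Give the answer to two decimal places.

25.48 wt%

Molar mass of (Mg₀.₅₆Fe₀.₄₄)₅Ca₂Si₈O₂₂(OH)₂: 2.80×24.305 + 2.20×55.845 + 2×40.078 + 8×28.085 + 24×15.999 + 2×1.008 = 881.741 g/mol.
Mass of Si per formula unit: 8 × 28.085 = 224.680 g.
Weight fraction Si = 224.680 / 881.741 = 0.2548.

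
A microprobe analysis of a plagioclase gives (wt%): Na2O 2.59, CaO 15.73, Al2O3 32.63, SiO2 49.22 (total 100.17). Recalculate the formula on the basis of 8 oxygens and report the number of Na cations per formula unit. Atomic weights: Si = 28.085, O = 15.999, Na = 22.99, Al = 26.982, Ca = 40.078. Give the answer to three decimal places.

0.229 Na apfu

2.59 wt% Na2O ÷ 61.979 g/mol = 0.04179 mol, giving 0.08358 Na and 0.04179 O.
15.73 wt% CaO ÷ 56.077 g/mol = 0.28051 mol, giving 0.28051 Ca and 0.28051 O.
32.63 wt% Al2O3 ÷ 101.961 g/mol = 0.32002 mol, giving 0.64004 Al and 0.96006 O.
49.22 wt% SiO2 ÷ 60.083 g/mol = 0.81920 mol, giving 0.81920 Si and 1.63840 O.
Oxygen sums to 2.92076; scaling by 8/2.92076 = 2.73901 puts the formula on 8 O.
Na: 0.08358 × 2.73901 = 0.229 atoms per formula unit.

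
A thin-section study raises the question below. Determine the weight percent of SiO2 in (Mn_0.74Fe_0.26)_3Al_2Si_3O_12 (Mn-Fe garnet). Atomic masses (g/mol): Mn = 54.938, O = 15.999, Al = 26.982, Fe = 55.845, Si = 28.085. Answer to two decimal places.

36.36 wt%

Formula mass = 495.728 g/mol.
3 Si → 3.0000 mol SiO2 per formula unit; M(SiO2) = 60.083, so SiO2 mass = 180.249 g.
180.249/495.728 × 100 = 36.36 wt%.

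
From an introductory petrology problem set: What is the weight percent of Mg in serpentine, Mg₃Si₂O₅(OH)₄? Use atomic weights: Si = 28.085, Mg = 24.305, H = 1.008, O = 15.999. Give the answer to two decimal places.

Molar mass of Mg₃Si₂O₅(OH)₄: 3×24.305 + 2×28.085 + 9×15.999 + 4×1.008 = 277.108 g/mol.
Mass of Mg per formula unit: 3 × 24.305 = 72.915 g.
Weight fraction Mg = 72.915 / 277.108 = 0.2631.

26.31 wt%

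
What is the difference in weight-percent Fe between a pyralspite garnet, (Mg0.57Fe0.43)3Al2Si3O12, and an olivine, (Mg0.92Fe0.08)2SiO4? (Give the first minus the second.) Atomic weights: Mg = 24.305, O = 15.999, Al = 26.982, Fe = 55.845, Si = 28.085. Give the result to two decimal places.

10.10 percentage points

Fe in (Mg0.57Fe0.43)3Al2Si3O12: molar mass 443.809 g/mol; 1.29×55.845 = 72.040 g → 16.23 wt%.
Fe in (Mg0.92Fe0.08)2SiO4: molar mass 145.737 g/mol; 0.16×55.845 = 8.935 g → 6.13 wt%.
Difference = 16.23 − 6.13 = 10.10 percentage points.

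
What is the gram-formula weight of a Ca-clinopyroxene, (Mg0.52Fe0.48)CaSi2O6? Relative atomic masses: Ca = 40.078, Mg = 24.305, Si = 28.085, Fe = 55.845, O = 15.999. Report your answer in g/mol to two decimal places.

231.69 g/mol

The formula mass is the sum 0.52·24.305 + 0.48·55.845 + 1·40.078 + 2·28.085 + 6·15.999.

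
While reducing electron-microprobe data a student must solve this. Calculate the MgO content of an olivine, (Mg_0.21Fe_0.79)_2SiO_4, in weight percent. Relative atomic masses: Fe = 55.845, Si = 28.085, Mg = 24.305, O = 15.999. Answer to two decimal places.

8.88 wt%

Formula mass = 190.524 g/mol.
0.42 Mg → 0.4200 mol MgO per formula unit; M(MgO) = 40.304, so MgO mass = 16.928 g.
16.928/190.524 × 100 = 8.88 wt%.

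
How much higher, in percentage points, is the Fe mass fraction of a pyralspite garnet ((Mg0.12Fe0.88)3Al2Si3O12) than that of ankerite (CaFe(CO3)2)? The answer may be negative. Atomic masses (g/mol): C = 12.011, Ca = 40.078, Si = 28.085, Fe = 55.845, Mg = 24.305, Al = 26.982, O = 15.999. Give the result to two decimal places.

4.45 percentage points

Fe in (Mg0.12Fe0.88)3Al2Si3O12: molar mass 486.388 g/mol; 2.64×55.845 = 147.431 g → 30.31 wt%.
Fe in CaFe(CO3)2: molar mass 215.939 g/mol; 1×55.845 = 55.845 g → 25.86 wt%.
Difference = 30.31 − 25.86 = 4.45 percentage points.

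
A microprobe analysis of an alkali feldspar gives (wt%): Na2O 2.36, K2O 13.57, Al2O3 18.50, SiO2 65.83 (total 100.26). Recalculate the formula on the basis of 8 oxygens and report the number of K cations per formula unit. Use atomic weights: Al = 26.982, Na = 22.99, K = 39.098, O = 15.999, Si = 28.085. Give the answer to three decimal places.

2.36 wt% Na2O ÷ 61.979 g/mol = 0.03808 mol, giving 0.07616 Na and 0.03808 O.
13.57 wt% K2O ÷ 94.195 g/mol = 0.14406 mol, giving 0.28812 K and 0.14406 O.
18.50 wt% Al2O3 ÷ 101.961 g/mol = 0.18144 mol, giving 0.36288 Al and 0.54432 O.
65.83 wt% SiO2 ÷ 60.083 g/mol = 1.09565 mol, giving 1.09565 Si and 2.19130 O.
Oxygen sums to 2.91776; scaling by 8/2.91776 = 2.74183 puts the formula on 8 O.
K: 0.28812 × 2.74183 = 0.790 atoms per formula unit.

0.790 K apfu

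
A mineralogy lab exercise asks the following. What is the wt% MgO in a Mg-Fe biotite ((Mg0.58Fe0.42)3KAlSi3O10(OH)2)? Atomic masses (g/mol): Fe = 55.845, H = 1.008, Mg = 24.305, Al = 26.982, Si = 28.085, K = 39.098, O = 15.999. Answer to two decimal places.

15.35 wt%

Molar mass of (Mg0.58Fe0.42)3KAlSi3O10(OH)2 = 1.74×24.305 + 1.26×55.845 + 1×39.098 + 1×26.982 + 3×28.085 + 12×15.999 + 2×1.008 = 456.994 g/mol.
Each formula unit contains 1.74 Mg, equivalent to 1.74/1 = 1.7400 mol MgO.
M(MgO) = 1×24.305 + 1×15.999 = 40.304 g/mol.
Mass of MgO per formula unit = 1.7400 × 40.304 = 70.129 g.
MgO wt% = 70.129 / 456.994 × 100 = 15.35%.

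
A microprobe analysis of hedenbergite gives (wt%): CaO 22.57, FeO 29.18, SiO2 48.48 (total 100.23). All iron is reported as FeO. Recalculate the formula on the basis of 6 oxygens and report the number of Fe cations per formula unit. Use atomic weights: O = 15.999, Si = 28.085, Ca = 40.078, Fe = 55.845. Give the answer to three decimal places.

22.57 wt% CaO ÷ 56.077 g/mol = 0.40248 mol, giving 0.40248 Ca and 0.40248 O.
29.18 wt% FeO ÷ 71.844 g/mol = 0.40616 mol, giving 0.40616 Fe and 0.40616 O.
48.48 wt% SiO2 ÷ 60.083 g/mol = 0.80688 mol, giving 0.80688 Si and 1.61376 O.
Oxygen sums to 2.42240; scaling by 6/2.42240 = 2.47688 puts the formula on 6 O.
Fe: 0.40616 × 2.47688 = 1.006 atoms per formula unit.

1.006 Fe apfu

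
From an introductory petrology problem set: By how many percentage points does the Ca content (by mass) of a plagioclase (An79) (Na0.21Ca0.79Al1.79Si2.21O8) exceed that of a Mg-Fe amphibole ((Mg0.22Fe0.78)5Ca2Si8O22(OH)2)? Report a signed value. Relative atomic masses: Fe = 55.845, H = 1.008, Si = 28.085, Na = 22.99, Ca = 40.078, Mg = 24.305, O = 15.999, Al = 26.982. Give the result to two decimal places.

M(Na0.21Ca0.79Al1.79Si2.21O8) = 274.847 g/mol, so wt% Ca = 31.662/274.847 × 100 = 11.52%.
M((Mg0.22Fe0.78)5Ca2Si8O22(OH)2) = 935.359 g/mol, so wt% Ca = 80.156/935.359 × 100 = 8.57%.
11.52 − 8.57 = 2.95 pp.

2.95 percentage points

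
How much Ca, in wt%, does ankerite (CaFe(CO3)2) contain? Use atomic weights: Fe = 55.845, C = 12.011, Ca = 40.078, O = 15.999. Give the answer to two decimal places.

18.56 wt%

Formula mass = 1*40.078 + 1*55.845 + 2*12.011 + 6*15.999 = 215.939 g/mol, of which 40.078 g is Ca.
So Ca makes up 40.078/215.939 = 0.1856 of the mass, i.e. 18.56%.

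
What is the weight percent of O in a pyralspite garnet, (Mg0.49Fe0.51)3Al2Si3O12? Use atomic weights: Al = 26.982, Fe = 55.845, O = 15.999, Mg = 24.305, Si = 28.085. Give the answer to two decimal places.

Formula mass = 1.47·24.305 + 1.53·55.845 + 2·26.982 + 3·28.085 + 12·15.999 = 451.378 g/mol, of which 191.988 g is O.
So O makes up 191.988/451.378 = 0.4253 of the mass, i.e. 42.53%.

42.53 wt%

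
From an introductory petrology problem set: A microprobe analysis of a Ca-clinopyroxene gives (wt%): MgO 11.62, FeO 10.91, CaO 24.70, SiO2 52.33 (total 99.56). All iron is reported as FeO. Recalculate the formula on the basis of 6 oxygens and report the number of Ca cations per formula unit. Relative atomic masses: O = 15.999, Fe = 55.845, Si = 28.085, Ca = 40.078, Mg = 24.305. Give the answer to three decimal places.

11.62 wt% MgO ÷ 40.304 g/mol = 0.28831 mol, giving 0.28831 Mg and 0.28831 O.
10.91 wt% FeO ÷ 71.844 g/mol = 0.15186 mol, giving 0.15186 Fe and 0.15186 O.
24.70 wt% CaO ÷ 56.077 g/mol = 0.44047 mol, giving 0.44047 Ca and 0.44047 O.
52.33 wt% SiO2 ÷ 60.083 g/mol = 0.87096 mol, giving 0.87096 Si and 1.74192 O.
Oxygen sums to 2.62256; scaling by 6/2.62256 = 2.28784 puts the formula on 6 O.
Ca: 0.44047 × 2.28784 = 1.008 atoms per formula unit.

1.008 Ca apfu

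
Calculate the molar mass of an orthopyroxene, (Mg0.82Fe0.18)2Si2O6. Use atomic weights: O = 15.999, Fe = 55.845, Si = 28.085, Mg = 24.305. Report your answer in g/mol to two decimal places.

212.13 g/mol

M = 1.64(24.305) + 0.36(55.845) + 2(28.085) + 6(15.999)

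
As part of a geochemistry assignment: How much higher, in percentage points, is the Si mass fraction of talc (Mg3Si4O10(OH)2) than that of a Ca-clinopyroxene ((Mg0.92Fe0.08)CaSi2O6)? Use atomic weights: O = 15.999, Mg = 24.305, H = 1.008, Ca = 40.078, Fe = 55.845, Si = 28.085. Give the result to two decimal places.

M(Mg3Si4O10(OH)2) = 379.259 g/mol, so wt% Si = 112.340/379.259 × 100 = 29.62%.
M((Mg0.92Fe0.08)CaSi2O6) = 219.070 g/mol, so wt% Si = 56.170/219.070 × 100 = 25.64%.
29.62 − 25.64 = 3.98 pp.

3.98 percentage points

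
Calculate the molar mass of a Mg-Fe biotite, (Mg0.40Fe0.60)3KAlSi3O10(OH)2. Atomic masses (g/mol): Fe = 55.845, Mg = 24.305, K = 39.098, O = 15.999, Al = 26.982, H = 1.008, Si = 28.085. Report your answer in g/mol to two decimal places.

474.03 g/mol

M = 1.20*24.305 + 1.80*55.845 + 1*39.098 + 1*26.982 + 3*28.085 + 12*15.999 + 2*1.008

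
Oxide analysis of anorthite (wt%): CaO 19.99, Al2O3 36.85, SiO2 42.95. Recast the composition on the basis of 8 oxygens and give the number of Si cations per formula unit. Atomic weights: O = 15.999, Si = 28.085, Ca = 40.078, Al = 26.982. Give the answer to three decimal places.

1.992 Si apfu

CaO: 19.99/56.077 = 0.35647 mol → 0.35647 mol Ca, 0.35647 mol O.
Al2O3: 36.85/101.961 = 0.36141 mol → 0.72282 mol Al, 1.08423 mol O.
SiO2: 42.95/60.083 = 0.71484 mol → 0.71484 mol Si, 1.42968 mol O.
Total oxygen = 2.87038 mol. Normalization factor = 8/2.87038 = 2.78709.
Si per 8 O = 0.71484 × 2.78709 = 1.992.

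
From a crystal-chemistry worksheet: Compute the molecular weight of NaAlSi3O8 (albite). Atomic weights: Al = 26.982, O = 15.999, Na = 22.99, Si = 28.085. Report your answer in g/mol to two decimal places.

Na: 1 × 22.99 = 22.9900
Al: 1 × 26.982 = 26.9820
Si: 3 × 28.085 = 84.2550
O: 8 × 15.999 = 127.9920
Summing the contributions gives the formula mass.

262.22 g/mol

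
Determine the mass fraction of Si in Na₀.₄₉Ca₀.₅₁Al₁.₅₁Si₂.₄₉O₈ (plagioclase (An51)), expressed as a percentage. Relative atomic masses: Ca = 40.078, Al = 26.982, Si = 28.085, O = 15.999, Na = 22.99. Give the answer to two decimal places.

25.87 wt%

Formula mass = 0.49·22.99 + 0.51·40.078 + 1.51·26.982 + 2.49·28.085 + 8·15.999 = 270.371 g/mol, of which 69.932 g is Si.
So Si makes up 69.932/270.371 = 0.2587 of the mass, i.e. 25.87%.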